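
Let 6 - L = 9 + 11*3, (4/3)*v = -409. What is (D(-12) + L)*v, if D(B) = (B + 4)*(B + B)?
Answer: -47853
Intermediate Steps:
v = -1227/4 (v = (3/4)*(-409) = -1227/4 ≈ -306.75)
D(B) = 2*B*(4 + B) (D(B) = (4 + B)*(2*B) = 2*B*(4 + B))
L = -36 (L = 6 - (9 + 11*3) = 6 - (9 + 33) = 6 - 1*42 = 6 - 42 = -36)
(D(-12) + L)*v = (2*(-12)*(4 - 12) - 36)*(-1227/4) = (2*(-12)*(-8) - 36)*(-1227/4) = (192 - 36)*(-1227/4) = 156*(-1227/4) = -47853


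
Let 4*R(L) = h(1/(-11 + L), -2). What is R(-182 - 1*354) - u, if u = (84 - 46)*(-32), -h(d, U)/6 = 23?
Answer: 2363/2 ≈ 1181.5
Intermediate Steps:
h(d, U) = -138 (h(d, U) = -6*23 = -138)
R(L) = -69/2 (R(L) = (¼)*(-138) = -69/2)
u = -1216 (u = 38*(-32) = -1216)
R(-182 - 1*354) - u = -69/2 - 1*(-1216) = -69/2 + 1216 = 2363/2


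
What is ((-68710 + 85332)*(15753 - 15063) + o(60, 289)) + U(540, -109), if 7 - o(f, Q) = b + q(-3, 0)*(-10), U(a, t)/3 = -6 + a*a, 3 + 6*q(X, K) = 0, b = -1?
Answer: 12343965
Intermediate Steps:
q(X, K) = -½ (q(X, K) = -½ + (⅙)*0 = -½ + 0 = -½)
U(a, t) = -18 + 3*a² (U(a, t) = 3*(-6 + a*a) = 3*(-6 + a²) = -18 + 3*a²)
o(f, Q) = 3 (o(f, Q) = 7 - (-1 - ½*(-10)) = 7 - (-1 + 5) = 7 - 1*4 = 7 - 4 = 3)
((-68710 + 85332)*(15753 - 15063) + o(60, 289)) + U(540, -109) = ((-68710 + 85332)*(15753 - 15063) + 3) + (-18 + 3*540²) = (16622*690 + 3) + (-18 + 3*291600) = (11469180 + 3) + (-18 + 874800) = 11469183 + 874782 = 12343965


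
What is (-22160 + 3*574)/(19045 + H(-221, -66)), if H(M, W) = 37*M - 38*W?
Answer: -929/608 ≈ -1.5280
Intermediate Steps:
H(M, W) = -38*W + 37*M
(-22160 + 3*574)/(19045 + H(-221, -66)) = (-22160 + 3*574)/(19045 + (-38*(-66) + 37*(-221))) = (-22160 + 1722)/(19045 + (2508 - 8177)) = -20438/(19045 - 5669) = -20438/13376 = -20438*1/13376 = -929/608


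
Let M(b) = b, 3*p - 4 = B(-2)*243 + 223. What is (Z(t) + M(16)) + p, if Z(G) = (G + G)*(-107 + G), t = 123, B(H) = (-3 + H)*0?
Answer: 12083/3 ≈ 4027.7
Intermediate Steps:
B(H) = 0
p = 227/3 (p = 4/3 + (0*243 + 223)/3 = 4/3 + (0 + 223)/3 = 4/3 + (⅓)*223 = 4/3 + 223/3 = 227/3 ≈ 75.667)
Z(G) = 2*G*(-107 + G) (Z(G) = (2*G)*(-107 + G) = 2*G*(-107 + G))
(Z(t) + M(16)) + p = (2*123*(-107 + 123) + 16) + 227/3 = (2*123*16 + 16) + 227/3 = (3936 + 16) + 227/3 = 3952 + 227/3 = 12083/3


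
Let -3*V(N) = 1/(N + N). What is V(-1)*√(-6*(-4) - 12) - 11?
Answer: -11 + √3/3 ≈ -10.423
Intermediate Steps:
V(N) = -1/(6*N) (V(N) = -1/(3*(N + N)) = -1/(2*N)/3 = -1/(6*N))
V(-1)*√(-6*(-4) - 12) - 11 = (-⅙/(-1))*√(-6*(-4) - 12) - 11 = (-⅙*(-1))*√(24 - 12) - 11 = √12/6 - 11 = (2*√3)/6 - 11 = √3/3 - 11 = -11 + √3/3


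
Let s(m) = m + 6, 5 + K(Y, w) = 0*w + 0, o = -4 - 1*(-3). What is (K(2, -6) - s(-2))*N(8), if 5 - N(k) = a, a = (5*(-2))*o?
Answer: 45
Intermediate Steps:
o = -1 (o = -4 + 3 = -1)
K(Y, w) = -5 (K(Y, w) = -5 + (0*w + 0) = -5 + (0 + 0) = -5 + 0 = -5)
a = 10 (a = (5*(-2))*(-1) = -10*(-1) = 10)
N(k) = -5 (N(k) = 5 - 1*10 = 5 - 10 = -5)
s(m) = 6 + m
(K(2, -6) - s(-2))*N(8) = (-5 - (6 - 2))*(-5) = (-5 - 1*4)*(-5) = (-5 - 4)*(-5) = -9*(-5) = 45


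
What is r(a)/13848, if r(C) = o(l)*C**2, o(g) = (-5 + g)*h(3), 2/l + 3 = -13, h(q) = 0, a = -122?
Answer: 0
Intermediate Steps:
l = -1/8 (l = 2/(-3 - 13) = 2/(-16) = 2*(-1/16) = -1/8 ≈ -0.12500)
o(g) = 0 (o(g) = (-5 + g)*0 = 0)
r(C) = 0 (r(C) = 0*C**2 = 0)
r(a)/13848 = 0/13848 = 0*(1/13848) = 0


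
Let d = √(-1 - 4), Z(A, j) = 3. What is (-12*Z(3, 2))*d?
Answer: -36*I*√5 ≈ -80.498*I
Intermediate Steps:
d = I*√5 (d = √(-5) = I*√5 ≈ 2.2361*I)
(-12*Z(3, 2))*d = (-12*3)*(I*√5) = -36*I*√5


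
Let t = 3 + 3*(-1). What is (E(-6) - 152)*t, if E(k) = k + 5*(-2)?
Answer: 0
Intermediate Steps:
t = 0 (t = 3 - 3 = 0)
E(k) = -10 + k (E(k) = k - 10 = -10 + k)
(E(-6) - 152)*t = ((-10 - 6) - 152)*0 = (-16 - 152)*0 = -168*0 = 0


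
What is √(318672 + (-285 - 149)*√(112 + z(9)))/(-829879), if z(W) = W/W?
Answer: -√(318672 - 434*√113)/829879 ≈ -0.00067529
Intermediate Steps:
z(W) = 1
√(318672 + (-285 - 149)*√(112 + z(9)))/(-829879) = √(318672 + (-285 - 149)*√(112 + 1))/(-829879) = √(318672 - 434*√113)*(-1/829879) = -√(318672 - 434*√113)/829879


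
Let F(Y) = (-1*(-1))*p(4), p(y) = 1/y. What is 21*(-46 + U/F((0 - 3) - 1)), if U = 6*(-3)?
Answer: -2478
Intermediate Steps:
F(Y) = ¼ (F(Y) = -1*(-1)/4 = 1*(¼) = ¼)
U = -18
21*(-46 + U/F((0 - 3) - 1)) = 21*(-46 - 18/¼) = 21*(-46 - 18*4) = 21*(-46 - 72) = 21*(-118) = -2478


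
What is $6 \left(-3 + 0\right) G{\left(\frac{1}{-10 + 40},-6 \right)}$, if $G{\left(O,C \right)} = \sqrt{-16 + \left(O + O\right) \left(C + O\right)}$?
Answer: $- \frac{3 i \sqrt{14758}}{5} \approx - 72.89 i$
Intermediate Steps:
$G{\left(O,C \right)} = \sqrt{-16 + 2 O \left(C + O\right)}$
$6 \left(-3 + 0\right) G{\left(\frac{1}{-10 + 40},-6 \right)} = 6 \left(-3 + 0\right) \sqrt{-16 + 2 \left(\frac{1}{-10 + 40}\right)^{2} + 2 \left(-6\right) \frac{1}{-10 + 40}} = 6 \left(-3\right) \sqrt{-16 + 2 \left(\frac{1}{30}\right)^{2} + 2 \left(-6\right) \frac{1}{30}} = - 18 \sqrt{-16 + \frac{2}{900} + 2 \left(-6\right) \frac{1}{30}} = - 18 \sqrt{-16 + 2 \cdot \frac{1}{900} - \frac{2}{5}} = - 18 \sqrt{-16 + \frac{1}{450} - \frac{2}{5}} = - 18 \sqrt{- \frac{7379}{450}} = - 18 \frac{i \sqrt{14758}}{30} = - \frac{3 i \sqrt{14758}}{5}$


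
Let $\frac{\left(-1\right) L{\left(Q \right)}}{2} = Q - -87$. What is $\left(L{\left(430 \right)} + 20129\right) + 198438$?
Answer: $217533$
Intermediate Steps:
$L{\left(Q \right)} = -174 - 2 Q$ ($L{\left(Q \right)} = - 2 \left(Q - -87\right) = - 2 \left(Q + 87\right) = - 2 \left(87 + Q\right) = -174 - 2 Q$)
$\left(L{\left(430 \right)} + 20129\right) + 198438 = \left(\left(-174 - 860\right) + 20129\right) + 198438 = \left(-1034 + 20129\right) + 198438 = 19095 + 198438 = 217533$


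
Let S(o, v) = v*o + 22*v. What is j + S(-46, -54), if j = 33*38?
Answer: 2550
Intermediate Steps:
S(o, v) = 22*v + o*v (S(o, v) = o*v + 22*v = 22*v + o*v)
j = 1254
j + S(-46, -54) = 1254 - 54*(22 - 46) = 1254 - 54*(-24) = 1254 + 1296 = 2550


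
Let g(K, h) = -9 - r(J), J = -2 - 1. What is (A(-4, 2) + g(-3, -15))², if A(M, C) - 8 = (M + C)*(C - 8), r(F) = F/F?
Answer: 100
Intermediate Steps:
J = -3
r(F) = 1
g(K, h) = -10 (g(K, h) = -9 - 1*1 = -9 - 1 = -10)
A(M, C) = 8 + (-8 + C)*(C + M) (A(M, C) = 8 + (M + C)*(C - 8) = 8 + (C + M)*(-8 + C) = 8 + (-8 + C)*(C + M))
(A(-4, 2) + g(-3, -15))² = ((8 + 2² - 8*2 - 8*(-4) + 2*(-4)) - 10)² = ((8 + 4 - 16 + 32 - 8) - 10)² = (20 - 10)² = 10² = 100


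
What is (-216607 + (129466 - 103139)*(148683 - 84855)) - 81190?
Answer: 1680101959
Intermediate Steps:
(-216607 + (129466 - 103139)*(148683 - 84855)) - 81190 = (-216607 + 26327*63828) - 81190 = (-216607 + 1680399756) - 81190 = 1680183149 - 81190 = 1680101959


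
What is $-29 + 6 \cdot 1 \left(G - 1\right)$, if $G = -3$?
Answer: $-53$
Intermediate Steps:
$-29 + 6 \cdot 1 \left(G - 1\right) = -29 + 6 \cdot 1 \left(-3 - 1\right) = -29 + 6 \cdot 1 \left(-4\right) = -29 + 6 \left(-4\right) = -29 - 24 = -53$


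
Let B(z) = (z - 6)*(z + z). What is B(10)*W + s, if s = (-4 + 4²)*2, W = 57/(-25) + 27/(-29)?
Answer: -33768/145 ≈ -232.88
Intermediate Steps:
W = -2328/725 (W = 57*(-1/25) + 27*(-1/29) = -57/25 - 27/29 = -2328/725 ≈ -3.2110)
s = 24 (s = (-4 + 16)*2 = 12*2 = 24)
B(z) = 2*z*(-6 + z) (B(z) = (-6 + z)*(2*z) = 2*z*(-6 + z))
B(10)*W + s = (2*10*(-6 + 10))*(-2328/725) + 24 = (2*10*4)*(-2328/725) + 24 = 80*(-2328/725) + 24 = -37248/145 + 24 = -33768/145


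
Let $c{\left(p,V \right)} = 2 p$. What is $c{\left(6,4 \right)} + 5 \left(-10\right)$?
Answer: $-38$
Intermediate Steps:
$c{\left(6,4 \right)} + 5 \left(-10\right) = 2 \cdot 6 + 5 \left(-10\right) = 12 - 50 = -38$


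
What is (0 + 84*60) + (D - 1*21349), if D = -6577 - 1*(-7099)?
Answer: -15787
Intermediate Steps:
D = 522 (D = -6577 + 7099 = 522)
(0 + 84*60) + (D - 1*21349) = (0 + 84*60) + (522 - 1*21349) = (0 + 5040) + (522 - 21349) = 5040 - 20827 = -15787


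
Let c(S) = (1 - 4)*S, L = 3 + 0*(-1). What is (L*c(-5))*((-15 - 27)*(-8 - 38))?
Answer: 86940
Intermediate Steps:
L = 3 (L = 3 + 0 = 3)
c(S) = -3*S
(L*c(-5))*((-15 - 27)*(-8 - 38)) = (3*(-3*(-5)))*((-15 - 27)*(-8 - 38)) = (3*15)*(-42*(-46)) = 45*1932 = 86940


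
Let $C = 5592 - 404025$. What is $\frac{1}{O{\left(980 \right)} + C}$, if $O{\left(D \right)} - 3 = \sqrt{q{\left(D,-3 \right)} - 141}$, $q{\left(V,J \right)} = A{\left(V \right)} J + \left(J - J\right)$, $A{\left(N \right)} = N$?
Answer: $- \frac{132810}{52915489327} - \frac{i \sqrt{3081}}{158746467981} \approx -2.5099 \cdot 10^{-6} - 3.4966 \cdot 10^{-10} i$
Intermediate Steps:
$q{\left(V,J \right)} = J V$ ($q{\left(V,J \right)} = V J + \left(J - J\right) = J V + 0 = J V$)
$C = -398433$
$O{\left(D \right)} = 3 + \sqrt{-141 - 3 D}$ ($O{\left(D \right)} = 3 + \sqrt{- 3 D - 141} = 3 + \sqrt{-141 - 3 D}$)
$\frac{1}{O{\left(980 \right)} + C} = \frac{1}{\left(3 + \sqrt{-141 - 2940}\right) - 398433} = \frac{1}{\left(3 + \sqrt{-3081}\right) - 398433} = \frac{1}{\left(3 + i \sqrt{3081}\right) - 398433} = \frac{1}{-398430 + i \sqrt{3081}}$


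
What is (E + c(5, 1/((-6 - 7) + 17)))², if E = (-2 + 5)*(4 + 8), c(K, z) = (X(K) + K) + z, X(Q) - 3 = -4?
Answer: 25921/16 ≈ 1620.1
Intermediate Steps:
X(Q) = -1 (X(Q) = 3 - 4 = -1)
c(K, z) = -1 + K + z (c(K, z) = (-1 + K) + z = -1 + K + z)
E = 36 (E = 3*12 = 36)
(E + c(5, 1/((-6 - 7) + 17)))² = (36 + (-1 + 5 + 1/((-6 - 7) + 17)))² = (36 + (-1 + 5 + 1/(-13 + 17)))² = (36 + (-1 + 5 + 1/4))² = (36 + (-1 + 5 + ¼))² = (36 + 17/4)² = (161/4)² = 25921/16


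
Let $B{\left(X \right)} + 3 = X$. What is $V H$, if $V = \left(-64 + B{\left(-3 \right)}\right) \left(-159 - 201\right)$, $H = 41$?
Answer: $1033200$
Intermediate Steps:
$B{\left(X \right)} = -3 + X$
$V = 25200$ ($V = \left(-64 - 6\right) \left(-159 - 201\right) = \left(-64 - 6\right) \left(-360\right) = \left(-70\right) \left(-360\right) = 25200$)
$V H = 25200 \cdot 41 = 1033200$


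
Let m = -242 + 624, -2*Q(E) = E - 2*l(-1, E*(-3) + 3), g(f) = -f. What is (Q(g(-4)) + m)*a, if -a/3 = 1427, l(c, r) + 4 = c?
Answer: -1605375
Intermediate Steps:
l(c, r) = -4 + c
a = -4281 (a = -3*1427 = -4281)
Q(E) = -5 - E/2 (Q(E) = -(E - 2*(-4 - 1))/2 = -(E - 2*(-5))/2 = -(E + 10)/2 = -(10 + E)/2 = -5 - E/2)
m = 382
(Q(g(-4)) + m)*a = ((-5 - (-1)*(-4)/2) + 382)*(-4281) = ((-5 - 1/2*4) + 382)*(-4281) = ((-5 - 2) + 382)*(-4281) = (-7 + 382)*(-4281) = 375*(-4281) = -1605375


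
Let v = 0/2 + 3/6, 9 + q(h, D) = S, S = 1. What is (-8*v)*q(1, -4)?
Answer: 32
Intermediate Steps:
q(h, D) = -8 (q(h, D) = -9 + 1 = -8)
v = ½ (v = 0*(½) + 3*(⅙) = 0 + ½ = ½ ≈ 0.50000)
(-8*v)*q(1, -4) = -8*½*(-8) = -4*(-8) = 32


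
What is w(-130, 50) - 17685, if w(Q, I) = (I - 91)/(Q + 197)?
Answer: -1184936/67 ≈ -17686.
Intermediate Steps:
w(Q, I) = (-91 + I)/(197 + Q)
w(-130, 50) - 17685 = (-91 + 50)/(197 - 130) - 17685 = -41/67 - 17685 = -1184936/67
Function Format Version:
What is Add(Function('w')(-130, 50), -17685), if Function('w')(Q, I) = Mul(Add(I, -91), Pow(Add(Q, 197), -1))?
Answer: Rational(-1184936, 67) ≈ -17686.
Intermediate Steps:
Function('w')(Q, I) = Mul(Pow(Add(197, Q), -1), Add(-91, I)) (Function('w')(Q, I) = Mul(Add(-91, I), Pow(Add(197, Q), -1)) = Mul(Pow(Add(197, Q), -1), Add(-91, I)))
Add(Function('w')(-130, 50), -17685) = Add(Mul(Pow(Add(197, -130), -1), Add(-91, 50)), -17685) = Add(Mul(Pow(67, -1), -41), -17685) = Add(Mul(Rational(1, 67), -41), -17685) = Add(Rational(-41, 67), -17685) = Rational(-1184936, 67)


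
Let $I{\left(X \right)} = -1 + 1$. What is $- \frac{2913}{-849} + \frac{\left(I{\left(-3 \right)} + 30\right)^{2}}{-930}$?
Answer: $\frac{21611}{8773} \approx 2.4634$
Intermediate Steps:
$I{\left(X \right)} = 0$
$- \frac{2913}{-849} + \frac{\left(I{\left(-3 \right)} + 30\right)^{2}}{-930} = - \frac{2913}{-849} + \frac{\left(0 + 30\right)^{2}}{-930} = \left(-2913\right) \left(- \frac{1}{849}\right) + 30^{2} \left(- \frac{1}{930}\right) = \frac{971}{283} + 900 \left(- \frac{1}{930}\right) = \frac{971}{283} - \frac{30}{31} = \frac{21611}{8773}$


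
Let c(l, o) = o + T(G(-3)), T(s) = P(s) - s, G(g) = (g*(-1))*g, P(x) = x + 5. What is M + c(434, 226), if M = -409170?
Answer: -408939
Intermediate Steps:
P(x) = 5 + x
G(g) = -g**2 (G(g) = (-g)*g = -g**2)
T(s) = 5 (T(s) = (5 + s) - s = 5)
c(l, o) = 5 + o (c(l, o) = o + 5 = 5 + o)
M + c(434, 226) = -409170 + (5 + 226) = -409170 + 231 = -408939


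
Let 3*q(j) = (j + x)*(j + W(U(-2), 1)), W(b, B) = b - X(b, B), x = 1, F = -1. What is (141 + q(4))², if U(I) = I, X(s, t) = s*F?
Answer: 19881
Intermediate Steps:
X(s, t) = -s (X(s, t) = s*(-1) = -s)
W(b, B) = 2*b (W(b, B) = b - (-1)*b = b + b = 2*b)
q(j) = (1 + j)*(-4 + j)/3 (q(j) = ((j + 1)*(j + 2*(-2)))/3 = ((1 + j)*(j - 4))/3 = ((1 + j)*(-4 + j))/3 = (1 + j)*(-4 + j)/3)
(141 + q(4))² = (141 + (-4/3 - 1*4 + (⅓)*4²))² = (141 + (-4/3 - 4 + (⅓)*16))² = (141 + (-4/3 - 4 + 16/3))² = (141 + 0)² = 141² = 19881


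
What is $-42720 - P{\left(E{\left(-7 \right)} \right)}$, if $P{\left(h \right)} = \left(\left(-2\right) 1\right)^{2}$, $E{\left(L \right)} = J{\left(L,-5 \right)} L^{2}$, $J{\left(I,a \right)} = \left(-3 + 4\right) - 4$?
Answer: $-42724$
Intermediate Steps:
$J{\left(I,a \right)} = -3$ ($J{\left(I,a \right)} = 1 - 4 = -3$)
$E{\left(L \right)} = - 3 L^{2}$
$P{\left(h \right)} = 4$ ($P{\left(h \right)} = \left(-2\right)^{2} = 4$)
$-42720 - P{\left(E{\left(-7 \right)} \right)} = -42720 - 4 = -42724$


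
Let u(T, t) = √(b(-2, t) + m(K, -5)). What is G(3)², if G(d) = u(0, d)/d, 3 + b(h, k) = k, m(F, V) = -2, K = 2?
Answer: -2/9 ≈ -0.22222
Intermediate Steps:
b(h, k) = -3 + k
u(T, t) = √(-5 + t) (u(T, t) = √((-3 + t) - 2) = √(-5 + t))
G(d) = √(-5 + d)/d
G(3)² = (√(-5 + 3)/3)² = (√(-2)/3)² = ((I*√2)/3)² = (I*√2/3)² = -2/9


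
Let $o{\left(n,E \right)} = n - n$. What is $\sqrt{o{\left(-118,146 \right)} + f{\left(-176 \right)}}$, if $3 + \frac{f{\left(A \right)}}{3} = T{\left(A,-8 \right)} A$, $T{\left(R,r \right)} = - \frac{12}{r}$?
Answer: $3 i \sqrt{89} \approx 28.302 i$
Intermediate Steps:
$o{\left(n,E \right)} = 0$
$f{\left(A \right)} = -9 + \frac{9 A}{2}$ ($f{\left(A \right)} = -9 + 3 - \frac{12}{-8} A = -9 + 3 \left(-12\right) \left(- \frac{1}{8}\right) A = -9 + 3 \frac{3 A}{2} = -9 + \frac{9 A}{2}$)
$\sqrt{o{\left(-118,146 \right)} + f{\left(-176 \right)}} = \sqrt{0 + \left(-9 + \frac{9}{2} \left(-176\right)\right)} = \sqrt{0 - 801} = \sqrt{-801} = 3 i \sqrt{89}$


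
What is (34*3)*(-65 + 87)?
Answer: 2244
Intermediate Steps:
(34*3)*(-65 + 87) = 102*22 = 2244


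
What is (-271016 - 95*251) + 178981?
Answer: -115880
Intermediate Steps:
(-271016 - 95*251) + 178981 = (-271016 - 23845) + 178981 = -294861 + 178981 = -115880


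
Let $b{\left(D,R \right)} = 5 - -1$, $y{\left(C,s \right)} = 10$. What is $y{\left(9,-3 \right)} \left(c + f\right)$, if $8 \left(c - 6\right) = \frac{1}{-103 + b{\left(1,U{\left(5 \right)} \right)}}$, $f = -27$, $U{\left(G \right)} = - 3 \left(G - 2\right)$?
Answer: $- \frac{81485}{388} \approx -210.01$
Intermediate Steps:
$U{\left(G \right)} = 6 - 3 G$ ($U{\left(G \right)} = - 3 \left(-2 + G\right) = 6 - 3 G$)
$b{\left(D,R \right)} = 6$ ($b{\left(D,R \right)} = 5 + 1 = 6$)
$c = \frac{4655}{776}$ ($c = 6 + \frac{1}{8 \left(-103 + 6\right)} = 6 + \frac{1}{8 \left(-97\right)} = 6 + \frac{1}{8} \left(- \frac{1}{97}\right) = 6 - \frac{1}{776} = \frac{4655}{776} \approx 5.9987$)
$y{\left(9,-3 \right)} \left(c + f\right) = 10 \left(\frac{4655}{776} - 27\right) = 10 \left(- \frac{16297}{776}\right) = - \frac{81485}{388}$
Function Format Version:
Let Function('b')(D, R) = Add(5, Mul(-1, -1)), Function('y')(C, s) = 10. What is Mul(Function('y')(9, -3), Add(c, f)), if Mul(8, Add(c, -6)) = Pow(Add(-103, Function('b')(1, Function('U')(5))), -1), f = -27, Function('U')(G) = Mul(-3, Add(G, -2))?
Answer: Rational(-81485, 388) ≈ -210.01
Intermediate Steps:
Function('U')(G) = Add(6, Mul(-3, G)) (Function('U')(G) = Mul(-3, Add(-2, G)) = Add(6, Mul(-3, G)))
Function('b')(D, R) = 6 (Function('b')(D, R) = Add(5, 1) = 6)
c = Rational(4655, 776) (c = Add(6, Mul(Rational(1, 8), Pow(Add(-103, 6), -1))) = Add(6, Mul(Rational(1, 8), Pow(-97, -1))) = Add(6, Mul(Rational(1, 8), Rational(-1, 97))) = Add(6, Rational(-1, 776)) = Rational(4655, 776) ≈ 5.9987)
Mul(Function('y')(9, -3), Add(c, f)) = Mul(10, Add(Rational(4655, 776), -27)) = Mul(10, Rational(-16297, 776)) = Rational(-81485, 388)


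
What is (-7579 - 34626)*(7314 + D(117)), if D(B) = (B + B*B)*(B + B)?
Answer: -136656329190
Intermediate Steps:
D(B) = 2*B*(B + B²) (D(B) = (B + B²)*(2*B) = 2*B*(B + B²))
(-7579 - 34626)*(7314 + D(117)) = (-7579 - 34626)*(7314 + 2*117²*(1 + 117)) = -42205*(7314 + 2*13689*118) = -42205*(7314 + 3230604) = -42205*3237918 = -136656329190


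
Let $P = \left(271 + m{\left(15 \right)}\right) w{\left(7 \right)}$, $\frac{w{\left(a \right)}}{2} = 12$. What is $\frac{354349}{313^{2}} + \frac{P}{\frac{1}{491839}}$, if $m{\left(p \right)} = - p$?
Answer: $\frac{296048486699053}{97969} \approx 3.0219 \cdot 10^{9}$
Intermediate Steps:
$w{\left(a \right)} = 24$ ($w{\left(a \right)} = 2 \cdot 12 = 24$)
$P = 6144$ ($P = \left(271 - 15\right) 24 = 256 \cdot 24 = 6144$)
$\frac{354349}{313^{2}} + \frac{P}{\frac{1}{491839}} = \frac{354349}{313^{2}} + \frac{6144}{\frac{1}{491839}} = \frac{354349}{97969} + 6144 \frac{1}{\frac{1}{491839}} = 354349 \cdot \frac{1}{97969} + 6144 \cdot 491839 = \frac{354349}{97969} + 3021858816 = \frac{296048486699053}{97969}$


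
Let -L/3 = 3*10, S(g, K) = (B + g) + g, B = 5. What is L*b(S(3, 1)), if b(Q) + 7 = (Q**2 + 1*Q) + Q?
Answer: -12240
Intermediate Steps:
S(g, K) = 5 + 2*g (S(g, K) = (5 + g) + g = 5 + 2*g)
L = -90 (L = -9*10 = -3*30 = -90)
b(Q) = -7 + Q**2 + 2*Q (b(Q) = -7 + ((Q**2 + 1*Q) + Q) = -7 + ((Q**2 + Q) + Q) = -7 + ((Q + Q**2) + Q) = -7 + (Q**2 + 2*Q) = -7 + Q**2 + 2*Q)
L*b(S(3, 1)) = -90*(-7 + (5 + 2*3)**2 + 2*(5 + 2*3)) = -90*(-7 + (5 + 6)**2 + 2*(5 + 6)) = -90*(-7 + 11**2 + 2*11) = -90*(-7 + 121 + 22) = -90*136 = -12240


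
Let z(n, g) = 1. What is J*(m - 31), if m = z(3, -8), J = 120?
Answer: -3600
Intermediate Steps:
m = 1
J*(m - 31) = 120*(1 - 31) = 120*(-30) = -3600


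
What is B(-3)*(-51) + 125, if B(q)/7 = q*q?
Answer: -3088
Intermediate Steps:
B(q) = 7*q² (B(q) = 7*(q*q) = 7*q²)
B(-3)*(-51) + 125 = (7*(-3)²)*(-51) + 125 = (7*9)*(-51) + 125 = 63*(-51) + 125 = -3213 + 125 = -3088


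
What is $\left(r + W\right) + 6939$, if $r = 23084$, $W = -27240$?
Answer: $2783$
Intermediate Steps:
$\left(r + W\right) + 6939 = \left(23084 - 27240\right) + 6939 = -4156 + 6939 = 2783$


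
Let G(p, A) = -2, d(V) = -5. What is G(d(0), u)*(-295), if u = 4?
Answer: 590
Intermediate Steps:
G(d(0), u)*(-295) = -2*(-295) = 590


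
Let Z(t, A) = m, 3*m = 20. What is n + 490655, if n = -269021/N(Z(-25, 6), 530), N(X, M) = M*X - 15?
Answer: 5178056462/10555 ≈ 4.9058e+5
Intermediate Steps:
m = 20/3 (m = (⅓)*20 = 20/3 ≈ 6.6667)
Z(t, A) = 20/3
N(X, M) = -15 + M*X
n = -807063/10555 (n = -269021/(-15 + 530*(20/3)) = -269021/(-15 + 10600/3) = -269021/10555/3 = -269021*3/10555 = -807063/10555 ≈ -76.463)
n + 490655 = -807063/10555 + 490655 = 5178056462/10555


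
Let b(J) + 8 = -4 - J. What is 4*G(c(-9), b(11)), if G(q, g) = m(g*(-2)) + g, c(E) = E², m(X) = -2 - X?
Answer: -284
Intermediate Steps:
b(J) = -12 - J (b(J) = -8 + (-4 - J) = -12 - J)
G(q, g) = -2 + 3*g (G(q, g) = (-2 - g*(-2)) + g = (-2 - (-2)*g) + g = (-2 + 2*g) + g = -2 + 3*g)
4*G(c(-9), b(11)) = 4*(-2 + 3*(-12 - 1*11)) = 4*(-2 + 3*(-12 - 11)) = 4*(-2 + 3*(-23)) = 4*(-2 - 69) = 4*(-71) = -284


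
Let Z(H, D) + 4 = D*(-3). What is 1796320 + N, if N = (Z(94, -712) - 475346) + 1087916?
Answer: 2411022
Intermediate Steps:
Z(H, D) = -4 - 3*D (Z(H, D) = -4 + D*(-3) = -4 - 3*D)
N = 614702 (N = ((-4 - 3*(-712)) - 475346) + 1087916 = ((-4 + 2136) - 475346) + 1087916 = (2132 - 475346) + 1087916 = -473214 + 1087916 = 614702)
1796320 + N = 1796320 + 614702 = 2411022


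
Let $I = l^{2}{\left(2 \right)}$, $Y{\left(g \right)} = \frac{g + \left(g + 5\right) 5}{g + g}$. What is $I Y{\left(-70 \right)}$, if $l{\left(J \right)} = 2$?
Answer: $\frac{79}{7} \approx 11.286$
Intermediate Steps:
$Y{\left(g \right)} = \frac{25 + 6 g}{2 g}$ ($Y{\left(g \right)} = \frac{g + \left(5 + g\right) 5}{2 g} = \left(g + \left(25 + 5 g\right)\right) \frac{1}{2 g} = \left(25 + 6 g\right) \frac{1}{2 g} = \frac{25 + 6 g}{2 g}$)
$I = 4$ ($I = 2^{2} = 4$)
$I Y{\left(-70 \right)} = 4 \left(3 + \frac{25}{2 \left(-70\right)}\right) = 4 \left(3 + \frac{25}{2} \left(- \frac{1}{70}\right)\right) = 4 \left(3 - \frac{5}{28}\right) = 4 \cdot \frac{79}{28} = \frac{79}{7}$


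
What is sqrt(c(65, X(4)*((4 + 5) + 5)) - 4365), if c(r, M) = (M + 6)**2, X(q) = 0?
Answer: 3*I*sqrt(481) ≈ 65.795*I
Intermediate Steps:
c(r, M) = (6 + M)**2
sqrt(c(65, X(4)*((4 + 5) + 5)) - 4365) = sqrt((6 + 0*((4 + 5) + 5))**2 - 4365) = sqrt((6 + 0*(9 + 5))**2 - 4365) = sqrt((6 + 0*14)**2 - 4365) = sqrt((6 + 0)**2 - 4365) = sqrt(6**2 - 4365) = sqrt(36 - 4365) = sqrt(-4329) = 3*I*sqrt(481)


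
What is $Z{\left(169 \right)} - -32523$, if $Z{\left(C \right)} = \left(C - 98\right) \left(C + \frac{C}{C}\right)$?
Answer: $44593$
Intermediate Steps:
$Z{\left(C \right)} = \left(1 + C\right) \left(-98 + C\right)$ ($Z{\left(C \right)} = \left(-98 + C\right) \left(C + 1\right) = \left(-98 + C\right) \left(1 + C\right) = \left(1 + C\right) \left(-98 + C\right)$)
$Z{\left(169 \right)} - -32523 = \left(-98 + 169^{2} - 16393\right) - -32523 = \left(-98 + 28561 - 16393\right) + 32523 = 12070 + 32523 = 44593$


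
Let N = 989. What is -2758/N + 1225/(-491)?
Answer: -2565703/485599 ≈ -5.2836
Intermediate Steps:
-2758/N + 1225/(-491) = -2758/989 + 1225/(-491) = -2758*1/989 + 1225*(-1/491) = -2758/989 - 1225/491 = -2565703/485599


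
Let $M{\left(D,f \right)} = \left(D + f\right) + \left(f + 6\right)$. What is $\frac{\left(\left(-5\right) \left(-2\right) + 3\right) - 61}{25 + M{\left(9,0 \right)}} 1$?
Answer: $- \frac{6}{5} \approx -1.2$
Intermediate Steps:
$M{\left(D,f \right)} = 6 + D + 2 f$ ($M{\left(D,f \right)} = \left(D + f\right) + \left(6 + f\right) = 6 + D + 2 f$)
$\frac{\left(\left(-5\right) \left(-2\right) + 3\right) - 61}{25 + M{\left(9,0 \right)}} 1 = \frac{\left(\left(-5\right) \left(-2\right) + 3\right) - 61}{25 + \left(6 + 9 + 2 \cdot 0\right)} 1 = \frac{\left(10 + 3\right) - 61}{25 + \left(6 + 9 + 0\right)} 1 = \frac{13 - 61}{25 + 15} \cdot 1 = - \frac{48}{40} \cdot 1 = \left(-48\right) \frac{1}{40} \cdot 1 = \left(- \frac{6}{5}\right) 1 = - \frac{6}{5}$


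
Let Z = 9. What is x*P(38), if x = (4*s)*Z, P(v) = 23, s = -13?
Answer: -10764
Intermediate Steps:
x = -468 (x = (4*(-13))*9 = -52*9 = -468)
x*P(38) = -468*23 = -10764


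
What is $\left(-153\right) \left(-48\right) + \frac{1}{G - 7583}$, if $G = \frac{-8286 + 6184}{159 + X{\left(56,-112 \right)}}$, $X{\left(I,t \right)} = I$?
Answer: $\frac{11988690553}{1632447} \approx 7344.0$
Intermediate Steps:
$G = - \frac{2102}{215}$ ($G = \frac{-8286 + 6184}{159 + 56} = - \frac{2102}{215} \approx -9.7767$)
$\left(-153\right) \left(-48\right) + \frac{1}{G - 7583} = \left(-153\right) \left(-48\right) + \frac{1}{- \frac{2102}{215} - 7583} = 7344 + \frac{1}{- \frac{2102}{215} + \left(-24899 + 17316\right)} = 7344 + \frac{1}{- \frac{2102}{215} - 7583} = 7344 + \frac{1}{- \frac{1632447}{215}} = 7344 - \frac{215}{1632447} = \frac{11988690553}{1632447}$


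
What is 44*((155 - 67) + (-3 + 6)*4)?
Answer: 4400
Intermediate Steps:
44*((155 - 67) + (-3 + 6)*4) = 44*(88 + 3*4) = 44*(88 + 12) = 44*100 = 4400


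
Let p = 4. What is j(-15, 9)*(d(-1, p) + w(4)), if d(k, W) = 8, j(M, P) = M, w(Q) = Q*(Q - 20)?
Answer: 840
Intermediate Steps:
w(Q) = Q*(-20 + Q)
j(-15, 9)*(d(-1, p) + w(4)) = -15*(8 + 4*(-20 + 4)) = -15*(8 + 4*(-16)) = -15*(8 - 64) = -15*(-56) = 840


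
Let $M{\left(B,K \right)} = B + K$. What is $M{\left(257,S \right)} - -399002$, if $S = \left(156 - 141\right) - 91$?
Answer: $399183$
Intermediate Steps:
$S = -76$ ($S = 15 - 91 = -76$)
$M{\left(257,S \right)} - -399002 = \left(257 - 76\right) - -399002 = 181 + 399002 = 399183$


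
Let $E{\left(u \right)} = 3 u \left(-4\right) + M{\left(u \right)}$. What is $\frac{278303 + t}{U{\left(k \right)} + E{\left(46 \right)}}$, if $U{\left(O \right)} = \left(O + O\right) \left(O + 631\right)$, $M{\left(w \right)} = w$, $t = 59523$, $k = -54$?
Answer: $- \frac{168913}{31411} \approx -5.3775$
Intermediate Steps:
$U{\left(O \right)} = 2 O \left(631 + O\right)$
$E{\left(u \right)} = - 11 u$ ($E{\left(u \right)} = 3 u \left(-4\right) + u = - 12 u + u = - 11 u$)
$\frac{278303 + t}{U{\left(k \right)} + E{\left(46 \right)}} = \frac{278303 + 59523}{2 \left(-54\right) \left(631 - 54\right) - 506} = \frac{337826}{2 \left(-54\right) 577 - 506} = \frac{337826}{-62316 - 506} = \frac{337826}{-62822} = 337826 \left(- \frac{1}{62822}\right) = - \frac{168913}{31411}$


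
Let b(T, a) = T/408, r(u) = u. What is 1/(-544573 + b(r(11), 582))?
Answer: -408/222185773 ≈ -1.8363e-6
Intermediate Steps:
b(T, a) = T/408 (b(T, a) = T*(1/408) = T/408)
1/(-544573 + b(r(11), 582)) = 1/(-544573 + (1/408)*11) = 1/(-544573 + 11/408) = 1/(-222185773/408) = -408/222185773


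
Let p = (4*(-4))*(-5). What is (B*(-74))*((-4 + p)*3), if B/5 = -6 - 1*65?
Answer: 5989560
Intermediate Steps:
B = -355 (B = 5*(-6 - 1*65) = 5*(-6 - 65) = 5*(-71) = -355)
p = 80 (p = -16*(-5) = 80)
(B*(-74))*((-4 + p)*3) = (-355*(-74))*((-4 + 80)*3) = 26270*(76*3) = 26270*228 = 5989560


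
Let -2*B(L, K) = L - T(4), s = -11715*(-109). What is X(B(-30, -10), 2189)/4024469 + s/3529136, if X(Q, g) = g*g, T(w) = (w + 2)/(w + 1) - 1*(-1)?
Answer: 9981720419/6429560176 ≈ 1.5525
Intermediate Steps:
s = 1276935
T(w) = 1 + (2 + w)/(1 + w) (T(w) = (2 + w)/(1 + w) + 1 = 1 + (2 + w)/(1 + w))
B(L, K) = 11/10 - L/2 (B(L, K) = -(L - (3 + 2*4)/(1 + 4))/2 = -(L - (3 + 8)/5)/2 = -(L - 11/5)/2 = -(-11/5 + L)/2 = 11/10 - L/2)
X(Q, g) = g²
X(B(-30, -10), 2189)/4024469 + s/3529136 = 2189²/4024469 + 1276935/3529136 = 4791721*(1/4024469) + 1276935*(1/3529136) = 4791721/4024469 + 1276935/3529136 = 9981720419/6429560176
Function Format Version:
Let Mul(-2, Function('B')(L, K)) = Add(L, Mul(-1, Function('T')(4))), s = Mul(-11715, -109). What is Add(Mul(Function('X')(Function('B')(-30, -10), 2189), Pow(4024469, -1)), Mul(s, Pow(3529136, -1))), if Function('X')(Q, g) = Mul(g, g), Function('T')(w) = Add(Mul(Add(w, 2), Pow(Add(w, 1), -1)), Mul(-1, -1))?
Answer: Rational(9981720419, 6429560176) ≈ 1.5525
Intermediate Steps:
s = 1276935
Function('T')(w) = Add(1, Mul(Pow(Add(1, w), -1), Add(2, w))) (Function('T')(w) = Add(Mul(Add(2, w), Pow(Add(1, w), -1)), 1) = Add(Mul(Pow(Add(1, w), -1), Add(2, w)), 1) = Add(1, Mul(Pow(Add(1, w), -1), Add(2, w))))
Function('B')(L, K) = Add(Rational(11, 10), Mul(Rational(-1, 2), L)) (Function('B')(L, K) = Mul(Rational(-1, 2), Add(L, Mul(-1, Mul(Pow(Add(1, 4), -1), Add(3, Mul(2, 4)))))) = Mul(Rational(-1, 2), Add(L, Mul(-1, Mul(Pow(5, -1), Add(3, 8))))) = Mul(Rational(-1, 2), Add(L, Mul(-1, Mul(Rational(1, 5), 11)))) = Mul(Rational(-1, 2), Add(L, Mul(-1, Rational(11, 5)))) = Mul(Rational(-1, 2), Add(L, Rational(-11, 5))) = Mul(Rational(-1, 2), Add(Rational(-11, 5), L)) = Add(Rational(11, 10), Mul(Rational(-1, 2), L)))
Function('X')(Q, g) = Pow(g, 2)
Add(Mul(Function('X')(Function('B')(-30, -10), 2189), Pow(4024469, -1)), Mul(s, Pow(3529136, -1))) = Add(Mul(Pow(2189, 2), Pow(4024469, -1)), Mul(1276935, Pow(3529136, -1))) = Add(Mul(4791721, Rational(1, 4024469)), Mul(1276935, Rational(1, 3529136))) = Add(Rational(4791721, 4024469), Rational(1276935, 3529136)) = Rational(9981720419, 6429560176)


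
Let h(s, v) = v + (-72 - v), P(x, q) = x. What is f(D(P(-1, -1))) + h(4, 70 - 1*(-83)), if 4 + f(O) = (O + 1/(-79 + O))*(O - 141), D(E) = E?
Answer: 2711/40 ≈ 67.775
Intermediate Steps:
h(s, v) = -72
f(O) = -4 + (-141 + O)*(O + 1/(-79 + O)) (f(O) = -4 + (O + 1/(-79 + O))*(O - 141) = -4 + (O + 1/(-79 + O))*(-141 + O) = -4 + (-141 + O)*(O + 1/(-79 + O)))
f(D(P(-1, -1))) + h(4, 70 - 1*(-83)) = (175 + (-1)**3 - 220*(-1)**2 + 11136*(-1))/(-79 - 1) - 72 = (175 - 1 - 220*1 - 11136)/(-80) - 72 = -(175 - 1 - 220 - 11136)/80 - 72 = -1/80*(-11182) - 72 = 5591/40 - 72 = 2711/40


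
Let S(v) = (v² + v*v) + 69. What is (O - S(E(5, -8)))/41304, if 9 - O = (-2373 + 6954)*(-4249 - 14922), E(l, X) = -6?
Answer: 29274073/13768 ≈ 2126.2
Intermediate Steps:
O = 87822360 (O = 9 - (-2373 + 6954)*(-4249 - 14922) = 9 - 4581*(-19171) = 9 - 1*(-87822351) = 9 + 87822351 = 87822360)
S(v) = 69 + 2*v² (S(v) = (v² + v²) + 69 = 2*v² + 69 = 69 + 2*v²)
(O - S(E(5, -8)))/41304 = (87822360 - (69 + 2*(-6)²))/41304 = (87822360 - (69 + 2*36))*(1/41304) = (87822360 - (69 + 72))*(1/41304) = (87822360 - 1*141)*(1/41304) = (87822360 - 141)*(1/41304) = 87822219*(1/41304) = 29274073/13768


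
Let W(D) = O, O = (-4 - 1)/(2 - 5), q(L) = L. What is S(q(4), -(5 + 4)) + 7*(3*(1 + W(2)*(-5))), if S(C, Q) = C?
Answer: -150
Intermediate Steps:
O = 5/3 (O = -5/(-3) = -5*(-⅓) = 5/3 ≈ 1.6667)
W(D) = 5/3
S(q(4), -(5 + 4)) + 7*(3*(1 + W(2)*(-5))) = 4 + 7*(3*(1 + (5/3)*(-5))) = 4 + 7*(3*(1 - 25/3)) = 4 + 7*(3*(-22/3)) = 4 + 7*(-22) = 4 - 154 = -150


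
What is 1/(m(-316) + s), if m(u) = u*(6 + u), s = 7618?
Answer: 1/105578 ≈ 9.4717e-6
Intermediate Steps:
1/(m(-316) + s) = 1/(-316*(6 - 316) + 7618) = 1/(-316*(-310) + 7618) = 1/(97960 + 7618) = 1/105578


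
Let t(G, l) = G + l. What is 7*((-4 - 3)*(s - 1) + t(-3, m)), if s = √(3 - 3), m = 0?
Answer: 28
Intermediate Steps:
s = 0 (s = √0 = 0)
7*((-4 - 3)*(s - 1) + t(-3, m)) = 7*((-4 - 3)*(0 - 1) + (-3 + 0)) = 7*(-7*(-1) - 3) = 7*(7 - 3) = 7*4 = 28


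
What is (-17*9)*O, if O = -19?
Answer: 2907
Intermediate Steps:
(-17*9)*O = -17*9*(-19) = -153*(-19) = 2907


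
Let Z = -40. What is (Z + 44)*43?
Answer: 172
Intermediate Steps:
(Z + 44)*43 = (-40 + 44)*43 = 4*43 = 172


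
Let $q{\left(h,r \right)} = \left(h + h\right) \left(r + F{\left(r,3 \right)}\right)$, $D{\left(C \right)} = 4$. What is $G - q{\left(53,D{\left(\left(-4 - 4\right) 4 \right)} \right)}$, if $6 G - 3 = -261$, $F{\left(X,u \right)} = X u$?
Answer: $-1739$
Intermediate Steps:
$q{\left(h,r \right)} = 8 h r$ ($q{\left(h,r \right)} = \left(h + h\right) \left(r + r 3\right) = 2 h \left(r + 3 r\right) = 2 h 4 r = 8 h r$)
$G = -43$ ($G = \frac{1}{2} + \frac{1}{6} \left(-261\right) = \frac{1}{2} - \frac{87}{2} = -43$)
$G - q{\left(53,D{\left(\left(-4 - 4\right) 4 \right)} \right)} = -43 - 8 \cdot 53 \cdot 4 = -43 - 1696 = -1739$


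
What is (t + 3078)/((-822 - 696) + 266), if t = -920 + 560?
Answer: -1359/626 ≈ -2.1709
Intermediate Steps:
t = -360
(t + 3078)/((-822 - 696) + 266) = (-360 + 3078)/((-822 - 696) + 266) = 2718/(-1518 + 266) = 2718/(-1252) = 2718*(-1/1252) = -1359/626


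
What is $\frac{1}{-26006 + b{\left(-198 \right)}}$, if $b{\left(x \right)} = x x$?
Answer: $\frac{1}{13198} \approx 7.5769 \cdot 10^{-5}$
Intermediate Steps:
$b{\left(x \right)} = x^{2}$
$\frac{1}{-26006 + b{\left(-198 \right)}} = \frac{1}{-26006 + \left(-198\right)^{2}} = \frac{1}{-26006 + 39204} = \frac{1}{13198}$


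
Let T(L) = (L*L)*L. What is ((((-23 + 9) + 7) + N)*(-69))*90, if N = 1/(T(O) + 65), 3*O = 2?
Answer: 76469940/1763 ≈ 43375.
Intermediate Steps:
O = ⅔ (O = (⅓)*2 = ⅔ ≈ 0.66667)
T(L) = L³ (T(L) = L²*L = L³)
N = 27/1763 (N = 1/((⅔)³ + 65) = 1/(8/27 + 65) = 1/(1763/27) = 27/1763 ≈ 0.015315)
((((-23 + 9) + 7) + N)*(-69))*90 = ((((-23 + 9) + 7) + 27/1763)*(-69))*90 = (((-14 + 7) + 27/1763)*(-69))*90 = ((-7 + 27/1763)*(-69))*90 = -12314/1763*(-69)*90 = (849666/1763)*90 = 76469940/1763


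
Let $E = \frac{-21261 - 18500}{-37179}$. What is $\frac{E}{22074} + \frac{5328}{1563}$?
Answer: $\frac{1457564816377}{427579097166} \approx 3.4089$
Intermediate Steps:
$E = \frac{39761}{37179}$ ($E = \left(-21261 - 18500\right) \left(- \frac{1}{37179}\right) = \left(-39761\right) \left(- \frac{1}{37179}\right) = \frac{39761}{37179} \approx 1.0694$)
$\frac{E}{22074} + \frac{5328}{1563} = \frac{39761}{37179 \cdot 22074} + \frac{5328}{1563} = \frac{39761}{37179} \cdot \frac{1}{22074} + 5328 \cdot \frac{1}{1563} = \frac{39761}{820689246} + \frac{1776}{521} = \frac{1457564816377}{427579097166}$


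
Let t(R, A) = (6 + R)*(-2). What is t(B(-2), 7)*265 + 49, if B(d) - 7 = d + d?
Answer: -4721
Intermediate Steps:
B(d) = 7 + 2*d (B(d) = 7 + (d + d) = 7 + 2*d)
t(R, A) = -12 - 2*R
t(B(-2), 7)*265 + 49 = (-12 - 2*(7 + 2*(-2)))*265 + 49 = (-12 - 2*(7 - 4))*265 + 49 = (-12 - 2*3)*265 + 49 = (-12 - 6)*265 + 49 = -18*265 + 49 = -4770 + 49 = -4721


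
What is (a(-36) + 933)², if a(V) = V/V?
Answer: 872356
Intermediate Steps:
a(V) = 1
(a(-36) + 933)² = (1 + 933)² = 934² = 872356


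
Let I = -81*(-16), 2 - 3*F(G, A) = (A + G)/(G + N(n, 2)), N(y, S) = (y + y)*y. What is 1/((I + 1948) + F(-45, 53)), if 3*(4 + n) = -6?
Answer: 81/262810 ≈ 0.00030821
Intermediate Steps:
n = -6 (n = -4 + (⅓)*(-6) = -4 - 2 = -6)
N(y, S) = 2*y² (N(y, S) = (2*y)*y = 2*y²)
F(G, A) = ⅔ - (A + G)/(3*(72 + G)) (F(G, A) = ⅔ - (A + G)/(3*(G + 2*(-6)²)) = ⅔ - (A + G)/(3*(G + 2*36)) = ⅔ - (A + G)/(3*(G + 72)) = ⅔ - (A + G)/(3*(72 + G)))
I = 1296
1/((I + 1948) + F(-45, 53)) = 1/((1296 + 1948) + (144 - 45 - 1*53)/(3*(72 - 45))) = 1/(3244 + (⅓)*(144 - 45 - 53)/27) = 1/(3244 + (⅓)*(1/27)*46) = 1/(3244 + 46/81) = 1/(262810/81) = 81/262810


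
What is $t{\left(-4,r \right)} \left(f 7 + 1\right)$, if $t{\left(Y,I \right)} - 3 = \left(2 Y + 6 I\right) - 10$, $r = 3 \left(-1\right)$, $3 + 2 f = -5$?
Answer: $891$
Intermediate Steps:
$f = -4$ ($f = - \frac{3}{2} + \frac{1}{2} \left(-5\right) = - \frac{3}{2} - \frac{5}{2} = -4$)
$r = -3$
$t{\left(Y,I \right)} = -7 + 2 Y + 6 I$ ($t{\left(Y,I \right)} = 3 - \left(10 - 6 I - 2 Y\right) = 3 + \left(-10 + 2 Y + 6 I\right) = -7 + 2 Y + 6 I$)
$t{\left(-4,r \right)} \left(f 7 + 1\right) = \left(-7 + 2 \left(-4\right) + 6 \left(-3\right)\right) \left(\left(-4\right) 7 + 1\right) = \left(-7 - 8 - 18\right) \left(-28 + 1\right) = \left(-33\right) \left(-27\right) = 891$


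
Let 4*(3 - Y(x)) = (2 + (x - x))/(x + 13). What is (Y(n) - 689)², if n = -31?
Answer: 609843025/1296 ≈ 4.7056e+5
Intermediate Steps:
Y(x) = 3 - 1/(2*(13 + x)) (Y(x) = 3 - (2 + (x - x))/(4*(x + 13)) = 3 - (2 + 0)/(4*(13 + x)) = 3 - 1/(2*(13 + x)))
(Y(n) - 689)² = ((77 + 6*(-31))/(2*(13 - 31)) - 689)² = ((½)*(77 - 186)/(-18) - 689)² = ((½)*(-1/18)*(-109) - 689)² = (109/36 - 689)² = (-24695/36)² = 609843025/1296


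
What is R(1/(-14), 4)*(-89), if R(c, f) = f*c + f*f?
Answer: -9790/7 ≈ -1398.6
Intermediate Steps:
R(c, f) = f² + c*f (R(c, f) = c*f + f² = f² + c*f)
R(1/(-14), 4)*(-89) = (4*(1/(-14) + 4))*(-89) = (4*(-1/14 + 4))*(-89) = (4*(55/14))*(-89) = (110/7)*(-89) = -9790/7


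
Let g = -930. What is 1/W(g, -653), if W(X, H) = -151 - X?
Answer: 1/779 ≈ 0.0012837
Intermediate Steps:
1/W(g, -653) = 1/(-151 - 1*(-930)) = 1/(-151 + 930) = 1/779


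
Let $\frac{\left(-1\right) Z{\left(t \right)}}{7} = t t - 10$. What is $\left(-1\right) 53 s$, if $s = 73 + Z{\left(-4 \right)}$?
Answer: $-1643$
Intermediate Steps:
$Z{\left(t \right)} = 70 - 7 t^{2}$ ($Z{\left(t \right)} = - 7 \left(t t - 10\right) = - 7 \left(t^{2} - 10\right) = - 7 \left(-10 + t^{2}\right) = 70 - 7 t^{2}$)
$s = 31$ ($s = 73 + \left(70 - 7 \left(-4\right)^{2}\right) = 73 + \left(70 - 112\right) = 73 - 42 = 31$)
$\left(-1\right) 53 s = \left(-1\right) 53 \cdot 31 = \left(-53\right) 31 = -1643$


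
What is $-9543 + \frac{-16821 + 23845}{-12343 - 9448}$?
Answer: $- \frac{207958537}{21791} \approx -9543.3$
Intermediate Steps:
$-9543 + \frac{-16821 + 23845}{-12343 - 9448} = -9543 + \frac{7024}{-21791} = -9543 + 7024 \left(- \frac{1}{21791}\right) = -9543 - \frac{7024}{21791} = - \frac{207958537}{21791}$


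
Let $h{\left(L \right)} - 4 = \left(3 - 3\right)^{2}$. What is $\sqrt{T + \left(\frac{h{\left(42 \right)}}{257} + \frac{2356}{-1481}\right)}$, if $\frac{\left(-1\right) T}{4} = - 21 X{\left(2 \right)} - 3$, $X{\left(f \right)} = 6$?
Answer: $\frac{2 \sqrt{18631088345517}}{380617} \approx 22.681$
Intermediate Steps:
$h{\left(L \right)} = 4$ ($h{\left(L \right)} = 4 + \left(3 - 3\right)^{2} = 4 + 0^{2} = 4 + 0 = 4$)
$T = 516$ ($T = - 4 \left(\left(-21\right) 6 - 3\right) = - 4 \left(-126 - 3\right) = \left(-4\right) \left(-129\right) = 516$)
$\sqrt{T + \left(\frac{h{\left(42 \right)}}{257} + \frac{2356}{-1481}\right)} = \sqrt{516 + \left(\frac{4}{257} + \frac{2356}{-1481}\right)} = \sqrt{516 + \left(4 \cdot \frac{1}{257} + 2356 \left(- \frac{1}{1481}\right)\right)} = \sqrt{516 + \left(\frac{4}{257} - \frac{2356}{1481}\right)} = \sqrt{516 - \frac{599568}{380617}} = \sqrt{\frac{195798804}{380617}} = \frac{2 \sqrt{18631088345517}}{380617}$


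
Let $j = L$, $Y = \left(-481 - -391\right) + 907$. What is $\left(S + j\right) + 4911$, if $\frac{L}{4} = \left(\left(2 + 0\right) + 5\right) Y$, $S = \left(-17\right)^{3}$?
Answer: $22874$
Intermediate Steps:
$Y = 817$ ($Y = \left(-481 + 391\right) + 907 = -90 + 907 = 817$)
$S = -4913$
$L = 22876$ ($L = 4 \left(\left(2 + 0\right) + 5\right) 817 = 4 \left(2 + 5\right) 817 = 4 \cdot 7 \cdot 817 = 4 \cdot 5719 = 22876$)
$j = 22876$
$\left(S + j\right) + 4911 = \left(-4913 + 22876\right) + 4911 = 17963 + 4911 = 22874$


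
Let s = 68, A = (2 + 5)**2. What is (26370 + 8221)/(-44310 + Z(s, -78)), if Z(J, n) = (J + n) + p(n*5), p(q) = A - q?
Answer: -34591/43881 ≈ -0.78829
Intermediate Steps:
A = 49 (A = 7**2 = 49)
p(q) = 49 - q
Z(J, n) = 49 + J - 4*n (Z(J, n) = (J + n) + (49 - n*5) = (J + n) + (49 - 5*n) = 49 + J - 4*n)
(26370 + 8221)/(-44310 + Z(s, -78)) = (26370 + 8221)/(-44310 + (49 + 68 - 4*(-78))) = 34591/(-44310 + (49 + 68 + 312)) = 34591/(-44310 + 429) = 34591/(-43881) = 34591*(-1/43881) = -34591/43881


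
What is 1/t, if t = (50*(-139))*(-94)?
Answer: 1/653300 ≈ 1.5307e-6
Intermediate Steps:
t = 653300 (t = -6950*(-94) = 653300)
1/t = 1/653300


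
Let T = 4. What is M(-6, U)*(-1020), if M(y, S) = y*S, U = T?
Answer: 24480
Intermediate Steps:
U = 4
M(y, S) = S*y
M(-6, U)*(-1020) = (4*(-6))*(-1020) = -24*(-1020) = 24480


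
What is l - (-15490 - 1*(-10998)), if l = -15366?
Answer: -10874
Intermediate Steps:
l - (-15490 - 1*(-10998)) = -15366 - (-15490 - 1*(-10998)) = -15366 - (-15490 + 10998) = -15366 - 1*(-4492) = -15366 + 4492 = -10874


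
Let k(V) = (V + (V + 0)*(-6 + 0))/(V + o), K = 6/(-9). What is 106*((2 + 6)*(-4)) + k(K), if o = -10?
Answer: -54277/16 ≈ -3392.3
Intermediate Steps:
K = -⅔ (K = 6*(-⅑) = -⅔ ≈ -0.66667)
k(V) = -5*V/(-10 + V) (k(V) = (V + (V + 0)*(-6 + 0))/(V - 10) = (V + V*(-6))/(-10 + V) = (V - 6*V)/(-10 + V) = (-5*V)/(-10 + V) = -5*V/(-10 + V))
106*((2 + 6)*(-4)) + k(K) = 106*((2 + 6)*(-4)) - 5*(-⅔)/(-10 - ⅔) = 106*(8*(-4)) - 5*(-⅔)/(-32/3) = 106*(-32) - 5*(-⅔)*(-3/32) = -3392 - 5/16 = -54277/16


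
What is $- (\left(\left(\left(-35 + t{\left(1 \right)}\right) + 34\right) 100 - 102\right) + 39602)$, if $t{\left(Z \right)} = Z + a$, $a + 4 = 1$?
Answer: $-39200$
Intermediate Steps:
$a = -3$ ($a = -4 + 1 = -3$)
$t{\left(Z \right)} = -3 + Z$ ($t{\left(Z \right)} = Z - 3 = -3 + Z$)
$- (\left(\left(\left(-35 + t{\left(1 \right)}\right) + 34\right) 100 - 102\right) + 39602) = - (\left(\left(\left(-35 + \left(-3 + 1\right)\right) + 34\right) 100 - 102\right) + 39602) = - (\left(\left(\left(-35 - 2\right) + 34\right) 100 - 102\right) + 39602) = - (\left(\left(-37 + 34\right) 100 - 102\right) + 39602) = - (\left(\left(-3\right) 100 - 102\right) + 39602) = - (\left(-300 - 102\right) + 39602) = - (-402 + 39602) = \left(-1\right) 39200 = -39200$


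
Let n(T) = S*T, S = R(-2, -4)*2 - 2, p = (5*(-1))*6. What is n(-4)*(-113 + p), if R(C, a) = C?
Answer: -3432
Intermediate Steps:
p = -30 (p = -5*6 = -30)
S = -6 (S = -2*2 - 2 = -4 - 2 = -6)
n(T) = -6*T
n(-4)*(-113 + p) = (-6*(-4))*(-113 - 30) = 24*(-143) = -3432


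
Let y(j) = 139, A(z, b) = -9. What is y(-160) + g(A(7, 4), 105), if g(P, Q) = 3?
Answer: 142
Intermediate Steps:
y(-160) + g(A(7, 4), 105) = 139 + 3 = 142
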